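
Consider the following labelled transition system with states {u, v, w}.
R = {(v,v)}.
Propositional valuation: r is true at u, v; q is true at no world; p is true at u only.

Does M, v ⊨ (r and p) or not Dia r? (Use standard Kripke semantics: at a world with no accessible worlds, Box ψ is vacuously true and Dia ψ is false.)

No

At v: r and p is false, not Dia r is false, so (r and p) or not Dia r is false.
  At v: Dia r is true, so not Dia r is false.
    At v: Dia r requires r at some successor in {v}.
      r holds at v, so Dia r is true at v.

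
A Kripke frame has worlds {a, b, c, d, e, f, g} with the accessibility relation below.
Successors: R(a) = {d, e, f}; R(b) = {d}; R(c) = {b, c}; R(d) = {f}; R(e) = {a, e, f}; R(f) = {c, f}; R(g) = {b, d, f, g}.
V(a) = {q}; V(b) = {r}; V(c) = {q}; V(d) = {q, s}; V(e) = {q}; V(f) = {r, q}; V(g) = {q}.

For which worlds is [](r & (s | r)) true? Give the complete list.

Let φ = [](r & (s | r)). Evaluate φ at each world:
  a (successors {d, e, f}): φ is false.
  b (successors {d}): φ is false.
  c (successors {b, c}): φ is false.
  d (successors {f}): φ is true.
  e (successors {a, e, f}): φ is false.
  f (successors {c, f}): φ is false.
  g (successors {b, d, f, g}): φ is false.
For instance, at d:
  At d: [](r & (s | r)) requires r & (s | r) at every successor {f}.
    At f: r & (s | r) is true.
  So [](r & (s | r)) is true at d.
Satisfying worlds: {d}

d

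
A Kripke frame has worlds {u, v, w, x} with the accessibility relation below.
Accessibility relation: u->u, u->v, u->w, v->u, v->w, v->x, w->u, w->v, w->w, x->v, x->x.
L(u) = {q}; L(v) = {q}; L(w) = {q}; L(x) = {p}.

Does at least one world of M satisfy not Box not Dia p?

Recall that Box ψ holds at a world iff ψ holds at every accessible world, and Dia ψ holds iff ψ holds at some accessible world.
Let φ = not Box not Dia p. Evaluate φ at each world:
  u (successors {u, v, w}): φ is true.
  v (successors {u, w, x}): φ is true.
  w (successors {u, v, w}): φ is true.
  x (successors {v, x}): φ is true.
Detail at u (witness):
  At u: Box not Dia p is false, so not Box not Dia p is true.
    At u: Box not Dia p requires not Dia p at every successor {u, v, w}.
      not Dia p fails at v, so Box not Dia p is false at u.

Yes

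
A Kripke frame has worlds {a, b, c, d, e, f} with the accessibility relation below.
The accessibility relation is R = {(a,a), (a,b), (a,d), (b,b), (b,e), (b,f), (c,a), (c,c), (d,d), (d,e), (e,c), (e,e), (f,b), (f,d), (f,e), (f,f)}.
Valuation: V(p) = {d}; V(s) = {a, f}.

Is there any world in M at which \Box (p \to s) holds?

Let φ = \Box (p \to s). Evaluate φ at each world:
  a (successors {a, b, d}): φ is false.
  b (successors {b, e, f}): φ is true.
  c (successors {a, c}): φ is true.
  d (successors {d, e}): φ is false.
  e (successors {c, e}): φ is true.
  f (successors {b, d, e, f}): φ is false.
Detail at b (witness):
  At b: \Box (p \to s) requires p \to s at every successor {b, e, f}.
    At b: p \to s is true.
    At e: p \to s is true.
    At f: p \to s is true.
  So \Box (p \to s) is true at b.

Yes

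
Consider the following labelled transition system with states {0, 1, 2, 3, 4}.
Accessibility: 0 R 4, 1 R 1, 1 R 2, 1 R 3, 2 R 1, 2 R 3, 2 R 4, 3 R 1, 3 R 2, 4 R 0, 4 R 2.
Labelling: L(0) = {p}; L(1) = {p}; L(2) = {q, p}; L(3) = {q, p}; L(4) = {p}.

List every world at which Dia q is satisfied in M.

Let φ = Dia q. Evaluate φ at each world:
  0 (successors {4}): φ is false.
  1 (successors {1, 2, 3}): φ is true.
  2 (successors {1, 3, 4}): φ is true.
  3 (successors {1, 2}): φ is true.
  4 (successors {0, 2}): φ is true.
For instance, at 1:
  At 1: Dia q requires q at some successor in {1, 2, 3}.
    q holds at 2, so Dia q is true at 1.
Satisfying worlds: {1, 2, 3, 4}

1, 2, 3, 4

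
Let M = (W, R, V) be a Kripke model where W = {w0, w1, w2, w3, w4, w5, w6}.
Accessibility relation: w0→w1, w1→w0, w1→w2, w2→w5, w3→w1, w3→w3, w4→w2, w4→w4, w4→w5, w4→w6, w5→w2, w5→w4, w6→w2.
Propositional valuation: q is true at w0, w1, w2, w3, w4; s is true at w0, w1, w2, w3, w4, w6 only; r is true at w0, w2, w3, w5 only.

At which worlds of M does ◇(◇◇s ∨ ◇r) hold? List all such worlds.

Let φ = ◇(◇◇s ∨ ◇r). Evaluate φ at each world:
  w0 (successors {w1}): φ is true.
  w1 (successors {w0, w2}): φ is true.
  w2 (successors {w5}): φ is true.
  w3 (successors {w1, w3}): φ is true.
  w4 (successors {w2, w4, w5, w6}): φ is true.
  w5 (successors {w2, w4}): φ is true.
  w6 (successors {w2}): φ is true.
For instance, at w6:
  At w6: ◇(◇◇s ∨ ◇r) requires ◇◇s ∨ ◇r at some successor in {w2}.
    ◇◇s ∨ ◇r holds at w2, so ◇(◇◇s ∨ ◇r) is true at w6.
      At w2: ◇◇s is true, ◇r is true, so ◇◇s ∨ ◇r is true.
Satisfying worlds: {w0, w1, w2, w3, w4, w5, w6}

w0, w1, w2, w3, w4, w5, w6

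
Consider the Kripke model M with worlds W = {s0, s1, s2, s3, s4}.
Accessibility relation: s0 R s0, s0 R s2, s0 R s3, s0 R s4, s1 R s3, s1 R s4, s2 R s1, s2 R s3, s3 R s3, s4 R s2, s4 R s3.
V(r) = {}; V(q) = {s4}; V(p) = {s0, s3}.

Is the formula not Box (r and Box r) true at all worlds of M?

Yes

Let φ = not Box (r and Box r). Evaluate φ at each world:
  s0 (successors {s0, s2, s3, s4}): φ is true.
  s1 (successors {s3, s4}): φ is true.
  s2 (successors {s1, s3}): φ is true.
  s3 (successors {s3}): φ is true.
  s4 (successors {s2, s3}): φ is true.
For instance, at s1:
  At s1: Box (r and Box r) is false, so not Box (r and Box r) is true.
    At s1: Box (r and Box r) requires r and Box r at every successor {s3, s4}.
      r and Box r fails at s3, so Box (r and Box r) is false at s1.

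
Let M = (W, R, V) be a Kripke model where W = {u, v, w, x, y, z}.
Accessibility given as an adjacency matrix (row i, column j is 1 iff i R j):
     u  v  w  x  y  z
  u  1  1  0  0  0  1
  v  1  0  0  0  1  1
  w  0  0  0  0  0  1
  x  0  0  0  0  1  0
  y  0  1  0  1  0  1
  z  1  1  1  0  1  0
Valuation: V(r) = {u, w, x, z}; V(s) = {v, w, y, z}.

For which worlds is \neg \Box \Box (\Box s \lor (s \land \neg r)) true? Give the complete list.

u, v, w, x, y, z

Recall that \Box ψ holds at a world iff ψ holds at every accessible world, and \Diamond ψ holds iff ψ holds at some accessible world.
Let φ = \neg \Box \Box (\Box s \lor (s \land \neg r)). Evaluate φ at each world:
  u (successors {u, v, z}): φ is true.
  v (successors {u, y, z}): φ is true.
  w (successors {z}): φ is true.
  x (successors {y}): φ is true.
  y (successors {v, x, z}): φ is true.
  z (successors {u, v, w, y}): φ is true.
For instance, at x:
  At x: \Box \Box (\Box s \lor (s \land \neg r)) is false, so \neg \Box \Box (\Box s \lor (s \land \neg r)) is true.
    At x: \Box \Box (\Box s \lor (s \land \neg r)) requires \Box (\Box s \lor (s \land \neg r)) at every successor {y}.
      \Box (\Box s \lor (s \land \neg r)) fails at y, so \Box \Box (\Box s \lor (s \land \neg r)) is false at x.
Satisfying worlds: {u, v, w, x, y, z}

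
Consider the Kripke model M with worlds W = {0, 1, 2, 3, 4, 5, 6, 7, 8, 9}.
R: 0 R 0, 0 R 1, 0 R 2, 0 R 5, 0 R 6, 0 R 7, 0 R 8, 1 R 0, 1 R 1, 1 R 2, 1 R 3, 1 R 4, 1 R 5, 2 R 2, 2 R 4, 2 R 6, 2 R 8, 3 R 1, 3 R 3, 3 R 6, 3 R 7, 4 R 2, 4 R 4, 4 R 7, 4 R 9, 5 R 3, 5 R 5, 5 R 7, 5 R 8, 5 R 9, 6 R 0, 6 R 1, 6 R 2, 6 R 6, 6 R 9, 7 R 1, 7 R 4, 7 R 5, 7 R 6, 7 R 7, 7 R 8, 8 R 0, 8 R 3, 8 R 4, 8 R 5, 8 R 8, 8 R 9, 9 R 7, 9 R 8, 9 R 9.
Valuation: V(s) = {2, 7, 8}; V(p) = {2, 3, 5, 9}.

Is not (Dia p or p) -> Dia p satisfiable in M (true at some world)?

Let φ = not (Dia p or p) -> Dia p. Evaluate φ at each world:
  0 (successors {0, 1, 2, 5, 6, 7, 8}): φ is true.
  1 (successors {0, 1, 2, 3, 4, 5}): φ is true.
  2 (successors {2, 4, 6, 8}): φ is true.
  3 (successors {1, 3, 6, 7}): φ is true.
  4 (successors {2, 4, 7, 9}): φ is true.
  5 (successors {3, 5, 7, 8, 9}): φ is true.
  6 (successors {0, 1, 2, 6, 9}): φ is true.
  7 (successors {1, 4, 5, 6, 7, 8}): φ is true.
  8 (successors {0, 3, 4, 5, 8, 9}): φ is true.
  9 (successors {7, 8, 9}): φ is true.
Detail at 0 (witness):
  At 0: not (Dia p or p) is false, Dia p is true, so not (Dia p or p) -> Dia p is true.
    At 0: Dia p or p is true, so not (Dia p or p) is false.
      At 0: Dia p is true, p is false, so Dia p or p is true.
    At 0: Dia p requires p at some successor in {0, 1, 2, 5, 6, 7, 8}.
      p holds at 2, so Dia p is true at 0.

Yes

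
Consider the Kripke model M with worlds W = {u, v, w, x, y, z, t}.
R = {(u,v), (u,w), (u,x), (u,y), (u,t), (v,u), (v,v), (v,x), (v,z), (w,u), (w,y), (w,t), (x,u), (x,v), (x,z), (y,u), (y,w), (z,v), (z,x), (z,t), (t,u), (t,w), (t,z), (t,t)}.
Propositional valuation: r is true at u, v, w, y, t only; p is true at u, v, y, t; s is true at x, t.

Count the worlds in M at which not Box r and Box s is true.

Let φ = not Box r and Box s. Evaluate φ at each world:
  u (successors {v, w, x, y, t}): φ is false.
  v (successors {u, v, x, z}): φ is false.
  w (successors {u, y, t}): φ is false.
  x (successors {u, v, z}): φ is false.
  y (successors {u, w}): φ is false.
  z (successors {v, x, t}): φ is false.
  t (successors {u, w, z, t}): φ is false.
For instance, at v:
  At v: not Box r is true, Box s is false, so not Box r and Box s is false.
    At v: Box r is false, so not Box r is true.
      At v: Box r requires r at every successor {u, v, x, z}.
        r fails at x, so Box r is false at v.
    At v: Box s requires s at every successor {u, v, x, z}.
      s fails at u, so Box s is false at v.
Satisfying worlds: none.

0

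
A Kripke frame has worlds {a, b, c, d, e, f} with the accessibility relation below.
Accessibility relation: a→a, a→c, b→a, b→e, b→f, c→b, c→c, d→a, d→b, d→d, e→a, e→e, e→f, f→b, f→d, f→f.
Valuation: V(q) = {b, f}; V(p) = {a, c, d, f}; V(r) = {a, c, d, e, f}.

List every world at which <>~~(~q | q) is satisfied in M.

Recall that <>ψ holds at a world iff ψ holds at some accessible world.
Let φ = <>~~(~q | q). Evaluate φ at each world:
  a (successors {a, c}): φ is true.
  b (successors {a, e, f}): φ is true.
  c (successors {b, c}): φ is true.
  d (successors {a, b, d}): φ is true.
  e (successors {a, e, f}): φ is true.
  f (successors {b, d, f}): φ is true.
For instance, at f:
  At f: <>~~(~q | q) requires ~~(~q | q) at some successor in {b, d, f}.
    ~~(~q | q) holds at b, so <>~~(~q | q) is true at f.
Satisfying worlds: {a, b, c, d, e, f}

a, b, c, d, e, f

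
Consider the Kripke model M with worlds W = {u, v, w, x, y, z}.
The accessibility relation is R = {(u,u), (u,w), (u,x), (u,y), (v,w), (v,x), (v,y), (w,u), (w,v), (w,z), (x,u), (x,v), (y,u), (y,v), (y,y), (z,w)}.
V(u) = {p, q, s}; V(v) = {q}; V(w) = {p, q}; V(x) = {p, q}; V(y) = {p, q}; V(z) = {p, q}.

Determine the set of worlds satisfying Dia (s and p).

u, w, x, y

Let φ = Dia (s and p). Evaluate φ at each world:
  u (successors {u, w, x, y}): φ is true.
  v (successors {w, x, y}): φ is false.
  w (successors {u, v, z}): φ is true.
  x (successors {u, v}): φ is true.
  y (successors {u, v, y}): φ is true.
  z (successors {w}): φ is false.
For instance, at z:
  At z: Dia (s and p) requires s and p at some successor in {w}.
    At w: s and p is false.
  So Dia (s and p) is false at z.
Satisfying worlds: {u, w, x, y}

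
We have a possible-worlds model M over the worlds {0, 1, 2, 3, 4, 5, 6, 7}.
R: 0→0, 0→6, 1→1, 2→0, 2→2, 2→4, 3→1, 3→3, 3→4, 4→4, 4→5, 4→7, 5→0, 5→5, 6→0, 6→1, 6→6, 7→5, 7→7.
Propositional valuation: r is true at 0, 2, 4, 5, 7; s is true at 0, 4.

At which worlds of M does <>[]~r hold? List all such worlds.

Recall that []ψ holds at a world iff ψ holds at every accessible world, and <>ψ holds iff ψ holds at some accessible world.
Let φ = <>[]~r. Evaluate φ at each world:
  0 (successors {0, 6}): φ is false.
  1 (successors {1}): φ is true.
  2 (successors {0, 2, 4}): φ is false.
  3 (successors {1, 3, 4}): φ is true.
  4 (successors {4, 5, 7}): φ is false.
  5 (successors {0, 5}): φ is false.
  6 (successors {0, 1, 6}): φ is true.
  7 (successors {5, 7}): φ is false.
For instance, at 4:
  At 4: <>[]~r requires []~r at some successor in {4, 5, 7}.
    At 4: []~r is false.
    At 5: []~r is false.
    At 7: []~r is false.
  So <>[]~r is false at 4.
Satisfying worlds: {1, 3, 6}

1, 3, 6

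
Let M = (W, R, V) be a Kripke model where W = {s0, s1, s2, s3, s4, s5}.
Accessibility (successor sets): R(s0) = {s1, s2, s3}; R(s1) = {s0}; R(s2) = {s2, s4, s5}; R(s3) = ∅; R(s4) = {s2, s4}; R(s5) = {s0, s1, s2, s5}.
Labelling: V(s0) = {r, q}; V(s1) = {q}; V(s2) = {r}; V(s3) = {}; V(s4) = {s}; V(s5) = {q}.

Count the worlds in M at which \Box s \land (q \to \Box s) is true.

1

Let φ = \Box s \land (q \to \Box s). Evaluate φ at each world:
  s0 (successors {s1, s2, s3}): φ is false.
  s1 (successors {s0}): φ is false.
  s2 (successors {s2, s4, s5}): φ is false.
  s3 (successors ∅): φ is true.
  s4 (successors {s2, s4}): φ is false.
  s5 (successors {s0, s1, s2, s5}): φ is false.
For instance, at s2:
  At s2: \Box s is false, q \to \Box s is true, so \Box s \land (q \to \Box s) is false.
    At s2: \Box s requires s at every successor {s2, s4, s5}.
      s fails at s2, so \Box s is false at s2.
    At s2: q is false, \Box s is false, so q \to \Box s is true.
      At s2: \Box s requires s at every successor {s2, s4, s5}.
        s fails at s2, so \Box s is false at s2.
Satisfying worlds: {s3}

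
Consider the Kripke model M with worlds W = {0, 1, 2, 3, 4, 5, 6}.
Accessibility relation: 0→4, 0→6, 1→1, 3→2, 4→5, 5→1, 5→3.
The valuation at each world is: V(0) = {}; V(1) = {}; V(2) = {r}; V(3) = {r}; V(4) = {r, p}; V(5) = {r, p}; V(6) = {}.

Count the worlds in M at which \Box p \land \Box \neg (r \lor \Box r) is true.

2

Let φ = \Box p \land \Box \neg (r \lor \Box r). Evaluate φ at each world:
  0 (successors {4, 6}): φ is false.
  1 (successors {1}): φ is false.
  2 (successors ∅): φ is true.
  3 (successors {2}): φ is false.
  4 (successors {5}): φ is false.
  5 (successors {1, 3}): φ is false.
  6 (successors ∅): φ is true.
For instance, at 5:
  At 5: \Box p is false, \Box \neg (r \lor \Box r) is false, so \Box p \land \Box \neg (r \lor \Box r) is false.
    At 5: \Box p requires p at every successor {1, 3}.
      p fails at 1, so \Box p is false at 5.
    At 5: \Box \neg (r \lor \Box r) requires \neg (r \lor \Box r) at every successor {1, 3}.
      \neg (r \lor \Box r) fails at 3, so \Box \neg (r \lor \Box r) is false at 5.
Satisfying worlds: {2, 6}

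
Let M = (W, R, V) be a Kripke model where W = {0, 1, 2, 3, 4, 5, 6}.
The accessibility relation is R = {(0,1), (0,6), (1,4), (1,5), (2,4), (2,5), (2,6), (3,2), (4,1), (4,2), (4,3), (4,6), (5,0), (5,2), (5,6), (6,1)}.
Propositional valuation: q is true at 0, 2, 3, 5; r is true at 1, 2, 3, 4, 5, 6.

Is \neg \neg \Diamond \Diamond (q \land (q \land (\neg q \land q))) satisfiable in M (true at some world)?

Recall that \Diamond ψ holds at a world iff ψ holds at some accessible world.
Let φ = \neg \neg \Diamond \Diamond (q \land (q \land (\neg q \land q))). Evaluate φ at each world:
  0 (successors {1, 6}): φ is false.
  1 (successors {4, 5}): φ is false.
  2 (successors {4, 5, 6}): φ is false.
  3 (successors {2}): φ is false.
  4 (successors {1, 2, 3, 6}): φ is false.
  5 (successors {0, 2, 6}): φ is false.
  6 (successors {1}): φ is false.
For instance, at 2:
  At 2: \neg \Diamond \Diamond (q \land (q \land (\neg q \land q))) is true, so \neg \neg \Diamond \Diamond (q \land (q \land (\neg q \land q))) is false.
    At 2: \Diamond \Diamond (q \land (q \land (\neg q \land q))) is false, so \neg \Diamond \Diamond (q \land (q \land (\neg q \land q))) is true.
      At 2: \Diamond \Diamond (q \land (q \land (\neg q \land q))) requires \Diamond (q \land (q \land (\neg q \land q))) at some successor in {4, 5, 6}.
        At 4: \Diamond (q \land (q \land (\neg q \land q))) is false.
        At 5: \Diamond (q \land (q \land (\neg q \land q))) is false.
        At 6: \Diamond (q \land (q \land (\neg q \land q))) is false.
      So \Diamond \Diamond (q \land (q \land (\neg q \land q))) is false at 2.

No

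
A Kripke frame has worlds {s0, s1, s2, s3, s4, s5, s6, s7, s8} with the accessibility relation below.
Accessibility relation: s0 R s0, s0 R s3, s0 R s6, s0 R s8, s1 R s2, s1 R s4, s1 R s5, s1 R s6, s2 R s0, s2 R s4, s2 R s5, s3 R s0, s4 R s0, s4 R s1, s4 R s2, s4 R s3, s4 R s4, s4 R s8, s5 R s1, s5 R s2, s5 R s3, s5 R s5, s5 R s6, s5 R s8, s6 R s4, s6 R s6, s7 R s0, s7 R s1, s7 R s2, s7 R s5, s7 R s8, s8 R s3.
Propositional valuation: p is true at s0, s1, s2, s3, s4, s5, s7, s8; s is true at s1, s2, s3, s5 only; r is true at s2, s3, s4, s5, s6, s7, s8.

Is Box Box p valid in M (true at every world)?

Recall that Box ψ holds at a world iff ψ holds at every accessible world, and Dia ψ holds iff ψ holds at some accessible world.
Let φ = Box Box p. Evaluate φ at each world:
  s0 (successors {s0, s3, s6, s8}): φ is false.
  s1 (successors {s2, s4, s5, s6}): φ is false.
  s2 (successors {s0, s4, s5}): φ is false.
  s3 (successors {s0}): φ is false.
  s4 (successors {s0, s1, s2, s3, s4, s8}): φ is false.
  s5 (successors {s1, s2, s3, s5, s6, s8}): φ is false.
  s6 (successors {s4, s6}): φ is false.
  s7 (successors {s0, s1, s2, s5, s8}): φ is false.
  s8 (successors {s3}): φ is true.
Detail at s0 (counterexample):
  At s0: Box Box p requires Box p at every successor {s0, s3, s6, s8}.
    Box p fails at s0, so Box Box p is false at s0.
      At s0: Box p requires p at every successor {s0, s3, s6, s8}.
        p fails at s6, so Box p is false at s0.

No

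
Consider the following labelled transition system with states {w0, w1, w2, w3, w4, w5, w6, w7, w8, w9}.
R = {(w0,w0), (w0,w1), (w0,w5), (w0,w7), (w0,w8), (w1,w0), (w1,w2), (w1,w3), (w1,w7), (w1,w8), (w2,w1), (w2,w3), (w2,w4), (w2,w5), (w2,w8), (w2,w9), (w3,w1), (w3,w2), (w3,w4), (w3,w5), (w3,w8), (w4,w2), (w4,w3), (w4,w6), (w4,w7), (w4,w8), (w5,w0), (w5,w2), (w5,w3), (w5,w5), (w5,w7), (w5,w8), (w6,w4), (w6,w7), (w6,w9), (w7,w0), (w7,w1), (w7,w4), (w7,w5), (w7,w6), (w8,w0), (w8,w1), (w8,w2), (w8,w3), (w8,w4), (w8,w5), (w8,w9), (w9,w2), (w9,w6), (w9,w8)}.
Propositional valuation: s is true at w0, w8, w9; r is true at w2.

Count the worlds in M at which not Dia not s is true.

0

Let φ = not Dia not s. Evaluate φ at each world:
  w0 (successors {w0, w1, w5, w7, w8}): φ is false.
  w1 (successors {w0, w2, w3, w7, w8}): φ is false.
  w2 (successors {w1, w3, w4, w5, w8, w9}): φ is false.
  w3 (successors {w1, w2, w4, w5, w8}): φ is false.
  w4 (successors {w2, w3, w6, w7, w8}): φ is false.
  w5 (successors {w0, w2, w3, w5, w7, w8}): φ is false.
  w6 (successors {w4, w7, w9}): φ is false.
  w7 (successors {w0, w1, w4, w5, w6}): φ is false.
  w8 (successors {w0, w1, w2, w3, w4, w5, w9}): φ is false.
  w9 (successors {w2, w6, w8}): φ is false.
For instance, at w5:
  At w5: Dia not s is true, so not Dia not s is false.
    At w5: Dia not s requires not s at some successor in {w0, w2, w3, w5, w7, w8}.
      not s holds at w2, so Dia not s is true at w5.
Satisfying worlds: none.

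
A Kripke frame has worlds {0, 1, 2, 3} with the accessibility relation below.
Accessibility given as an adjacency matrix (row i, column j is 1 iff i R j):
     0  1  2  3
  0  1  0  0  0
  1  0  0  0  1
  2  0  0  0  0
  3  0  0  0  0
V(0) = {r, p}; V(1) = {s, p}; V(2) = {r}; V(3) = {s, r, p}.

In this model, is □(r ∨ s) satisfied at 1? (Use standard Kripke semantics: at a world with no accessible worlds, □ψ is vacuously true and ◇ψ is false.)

Yes

Recall that □ψ holds at a world iff ψ holds at every accessible world, and ◇ψ holds iff ψ holds at some accessible world.
At 1: □(r ∨ s) requires r ∨ s at every successor {3}.
  At 3: r ∨ s is true.
So □(r ∨ s) is true at 1.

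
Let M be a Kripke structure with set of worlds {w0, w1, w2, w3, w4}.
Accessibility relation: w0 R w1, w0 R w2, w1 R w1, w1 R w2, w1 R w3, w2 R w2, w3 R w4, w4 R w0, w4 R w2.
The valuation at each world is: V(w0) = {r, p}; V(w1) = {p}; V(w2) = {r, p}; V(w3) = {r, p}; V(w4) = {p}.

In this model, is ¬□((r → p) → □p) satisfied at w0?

At w0: □((r → p) → □p) is true, so ¬□((r → p) → □p) is false.
  At w0: □((r → p) → □p) requires (r → p) → □p at every successor {w1, w2}.
      At w1: r → p is true, □p is true, so (r → p) → □p is true.
      At w2: r → p is true, □p is true, so (r → p) → □p is true.
  So □((r → p) → □p) is true at w0.

No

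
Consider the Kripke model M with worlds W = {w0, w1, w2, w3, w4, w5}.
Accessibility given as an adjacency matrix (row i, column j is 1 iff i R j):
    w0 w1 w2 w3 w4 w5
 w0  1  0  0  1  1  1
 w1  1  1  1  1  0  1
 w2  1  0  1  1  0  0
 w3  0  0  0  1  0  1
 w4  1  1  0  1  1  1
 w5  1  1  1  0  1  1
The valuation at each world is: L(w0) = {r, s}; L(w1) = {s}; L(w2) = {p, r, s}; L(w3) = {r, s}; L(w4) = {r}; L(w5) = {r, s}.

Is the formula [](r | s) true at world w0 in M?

Recall that []ψ holds at a world iff ψ holds at every accessible world, and <>ψ holds iff ψ holds at some accessible world.
At w0: [](r | s) requires r | s at every successor {w0, w3, w4, w5}.
  At w0: r | s is true.
  At w3: r | s is true.
  At w4: r | s is true.
  At w5: r | s is true.
So [](r | s) is true at w0.

Yes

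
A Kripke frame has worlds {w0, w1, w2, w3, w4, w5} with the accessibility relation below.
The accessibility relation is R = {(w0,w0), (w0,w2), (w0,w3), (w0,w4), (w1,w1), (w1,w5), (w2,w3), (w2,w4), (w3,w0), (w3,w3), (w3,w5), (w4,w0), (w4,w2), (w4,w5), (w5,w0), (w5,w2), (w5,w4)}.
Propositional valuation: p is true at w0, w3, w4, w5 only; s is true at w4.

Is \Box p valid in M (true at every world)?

Let φ = \Box p. Evaluate φ at each world:
  w0 (successors {w0, w2, w3, w4}): φ is false.
  w1 (successors {w1, w5}): φ is false.
  w2 (successors {w3, w4}): φ is true.
  w3 (successors {w0, w3, w5}): φ is true.
  w4 (successors {w0, w2, w5}): φ is false.
  w5 (successors {w0, w2, w4}): φ is false.
Detail at w0 (counterexample):
  At w0: \Box p requires p at every successor {w0, w2, w3, w4}.
    p fails at w2, so \Box p is false at w0.

No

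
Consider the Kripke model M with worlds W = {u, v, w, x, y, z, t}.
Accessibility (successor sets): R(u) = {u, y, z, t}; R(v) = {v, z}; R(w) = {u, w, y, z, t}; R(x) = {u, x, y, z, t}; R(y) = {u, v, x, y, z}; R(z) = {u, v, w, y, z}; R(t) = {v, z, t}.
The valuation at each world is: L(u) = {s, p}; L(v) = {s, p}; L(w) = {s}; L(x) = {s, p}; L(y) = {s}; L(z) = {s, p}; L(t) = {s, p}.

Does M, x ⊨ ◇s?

Recall that ◇ψ holds at a world iff ψ holds at some accessible world.
At x: ◇s requires s at some successor in {u, x, y, z, t}.
  s holds at u, so ◇s is true at x.

Yes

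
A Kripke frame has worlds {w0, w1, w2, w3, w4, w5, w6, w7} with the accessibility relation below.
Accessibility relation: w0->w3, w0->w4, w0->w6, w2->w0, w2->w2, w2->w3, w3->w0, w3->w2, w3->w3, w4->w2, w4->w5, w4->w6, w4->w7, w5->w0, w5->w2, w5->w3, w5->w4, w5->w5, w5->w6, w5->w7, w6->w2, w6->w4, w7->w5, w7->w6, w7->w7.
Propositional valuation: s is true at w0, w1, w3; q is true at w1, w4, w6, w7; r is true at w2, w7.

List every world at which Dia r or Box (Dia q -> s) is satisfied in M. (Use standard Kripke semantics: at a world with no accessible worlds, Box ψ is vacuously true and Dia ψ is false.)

w1, w2, w3, w4, w5, w6, w7

Let φ = Dia r or Box (Dia q -> s). Evaluate φ at each world:
  w0 (successors {w3, w4, w6}): φ is false.
  w1 (successors ∅): φ is true.
  w2 (successors {w0, w2, w3}): φ is true.
  w3 (successors {w0, w2, w3}): φ is true.
  w4 (successors {w2, w5, w6, w7}): φ is true.
  w5 (successors {w0, w2, w3, w4, w5, w6, w7}): φ is true.
  w6 (successors {w2, w4}): φ is true.
  w7 (successors {w5, w6, w7}): φ is true.
For instance, at w5:
  At w5: Dia r is true, Box (Dia q -> s) is false, so Dia r or Box (Dia q -> s) is true.
    At w5: Dia r requires r at some successor in {w0, w2, w3, w4, w5, w6, w7}.
      r holds at w2, so Dia r is true at w5.
    At w5: Box (Dia q -> s) requires Dia q -> s at every successor {w0, w2, w3, w4, w5, w6, w7}.
      Dia q -> s fails at w4, so Box (Dia q -> s) is false at w5.
Satisfying worlds: {w1, w2, w3, w4, w5, w6, w7}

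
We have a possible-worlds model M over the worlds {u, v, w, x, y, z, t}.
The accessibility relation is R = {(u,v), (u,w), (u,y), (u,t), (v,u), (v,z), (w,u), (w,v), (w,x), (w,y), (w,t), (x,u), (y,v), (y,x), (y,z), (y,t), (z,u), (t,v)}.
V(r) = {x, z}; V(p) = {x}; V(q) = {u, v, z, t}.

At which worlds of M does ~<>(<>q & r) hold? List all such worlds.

Let φ = ~<>(<>q & r). Evaluate φ at each world:
  u (successors {v, w, y, t}): φ is true.
  v (successors {u, z}): φ is false.
  w (successors {u, v, x, y, t}): φ is false.
  x (successors {u}): φ is true.
  y (successors {v, x, z, t}): φ is false.
  z (successors {u}): φ is true.
  t (successors {v}): φ is true.
For instance, at y:
  At y: <>(<>q & r) is true, so ~<>(<>q & r) is false.
    At y: <>(<>q & r) requires <>q & r at some successor in {v, x, z, t}.
      <>q & r holds at x, so <>(<>q & r) is true at y.
Satisfying worlds: {u, x, z, t}

u, x, z, t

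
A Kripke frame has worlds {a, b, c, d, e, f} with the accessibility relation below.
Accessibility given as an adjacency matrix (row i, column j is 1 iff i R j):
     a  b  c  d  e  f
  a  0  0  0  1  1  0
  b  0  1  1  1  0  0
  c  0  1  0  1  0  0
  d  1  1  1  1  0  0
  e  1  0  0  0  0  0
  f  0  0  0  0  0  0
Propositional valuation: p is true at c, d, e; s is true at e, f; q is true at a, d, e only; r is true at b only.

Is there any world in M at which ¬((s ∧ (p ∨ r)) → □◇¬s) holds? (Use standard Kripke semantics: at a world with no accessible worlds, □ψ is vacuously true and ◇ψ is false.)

Let φ = ¬((s ∧ (p ∨ r)) → □◇¬s). Evaluate φ at each world:
  a (successors {d, e}): φ is false.
  b (successors {b, c, d}): φ is false.
  c (successors {b, d}): φ is false.
  d (successors {a, b, c, d}): φ is false.
  e (successors {a}): φ is false.
  f (successors ∅): φ is false.
For instance, at e:
  At e: (s ∧ (p ∨ r)) → □◇¬s is true, so ¬((s ∧ (p ∨ r)) → □◇¬s) is false.
    At e: s ∧ (p ∨ r) is true, □◇¬s is true, so (s ∧ (p ∨ r)) → □◇¬s is true.
      At e: □◇¬s requires ◇¬s at every successor {a}.
        At a: ◇¬s is true.
      So □◇¬s is true at e.

No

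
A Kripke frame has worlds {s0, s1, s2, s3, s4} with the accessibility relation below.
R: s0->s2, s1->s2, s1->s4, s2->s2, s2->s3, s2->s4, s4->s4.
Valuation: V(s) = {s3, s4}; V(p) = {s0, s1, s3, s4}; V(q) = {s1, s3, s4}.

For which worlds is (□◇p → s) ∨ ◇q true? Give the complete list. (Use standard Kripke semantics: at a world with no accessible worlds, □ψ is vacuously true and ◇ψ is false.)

Recall that □ψ holds at a world iff ψ holds at every accessible world, and ◇ψ holds iff ψ holds at some accessible world.
Let φ = (□◇p → s) ∨ ◇q. Evaluate φ at each world:
  s0 (successors {s2}): φ is false.
  s1 (successors {s2, s4}): φ is true.
  s2 (successors {s2, s3, s4}): φ is true.
  s3 (successors ∅): φ is true.
  s4 (successors {s4}): φ is true.
For instance, at s1:
  At s1: □◇p → s is false, ◇q is true, so (□◇p → s) ∨ ◇q is true.
    At s1: □◇p is true, s is false, so □◇p → s is false.
      At s1: □◇p requires ◇p at every successor {s2, s4}.
        At s2: ◇p is true.
        At s4: ◇p is true.
      So □◇p is true at s1.
    At s1: ◇q requires q at some successor in {s2, s4}.
      q holds at s4, so ◇q is true at s1.
Satisfying worlds: {s1, s2, s3, s4}

s1, s2, s3, s4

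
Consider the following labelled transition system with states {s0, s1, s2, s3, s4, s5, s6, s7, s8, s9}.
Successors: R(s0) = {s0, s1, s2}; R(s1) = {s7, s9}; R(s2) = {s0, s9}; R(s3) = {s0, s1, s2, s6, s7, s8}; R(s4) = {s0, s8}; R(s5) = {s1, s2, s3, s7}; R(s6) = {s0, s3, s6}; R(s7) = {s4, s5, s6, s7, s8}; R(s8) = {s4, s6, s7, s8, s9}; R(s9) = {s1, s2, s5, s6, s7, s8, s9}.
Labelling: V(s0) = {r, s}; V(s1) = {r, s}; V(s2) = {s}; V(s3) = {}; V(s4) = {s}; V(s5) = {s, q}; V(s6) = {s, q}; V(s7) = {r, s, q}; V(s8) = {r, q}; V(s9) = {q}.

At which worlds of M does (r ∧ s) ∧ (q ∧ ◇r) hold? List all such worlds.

s7

Let φ = (r ∧ s) ∧ (q ∧ ◇r). Evaluate φ at each world:
  s0 (successors {s0, s1, s2}): φ is false.
  s1 (successors {s7, s9}): φ is false.
  s2 (successors {s0, s9}): φ is false.
  s3 (successors {s0, s1, s2, s6, s7, s8}): φ is false.
  s4 (successors {s0, s8}): φ is false.
  s5 (successors {s1, s2, s3, s7}): φ is false.
  s6 (successors {s0, s3, s6}): φ is false.
  s7 (successors {s4, s5, s6, s7, s8}): φ is true.
  s8 (successors {s4, s6, s7, s8, s9}): φ is false.
  s9 (successors {s1, s2, s5, s6, s7, s8, s9}): φ is false.
For instance, at s7:
  At s7: r ∧ s is true, q ∧ ◇r is true, so (r ∧ s) ∧ (q ∧ ◇r) is true.
    At s7: q is true, ◇r is true, so q ∧ ◇r is true.
      At s7: ◇r requires r at some successor in {s4, s5, s6, s7, s8}.
        r holds at s7, so ◇r is true at s7.
Satisfying worlds: {s7}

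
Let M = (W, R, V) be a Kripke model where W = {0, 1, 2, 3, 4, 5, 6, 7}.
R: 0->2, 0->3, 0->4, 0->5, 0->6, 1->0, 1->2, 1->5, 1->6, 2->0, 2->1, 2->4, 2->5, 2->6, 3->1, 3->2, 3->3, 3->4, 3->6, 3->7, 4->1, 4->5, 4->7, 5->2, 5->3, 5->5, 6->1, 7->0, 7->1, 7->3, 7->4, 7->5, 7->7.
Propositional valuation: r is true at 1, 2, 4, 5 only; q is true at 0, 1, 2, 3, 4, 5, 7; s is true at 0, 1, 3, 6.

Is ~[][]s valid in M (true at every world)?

Yes

Recall that []ψ holds at a world iff ψ holds at every accessible world, and <>ψ holds iff ψ holds at some accessible world.
Let φ = ~[][]s. Evaluate φ at each world:
  0 (successors {2, 3, 4, 5, 6}): φ is true.
  1 (successors {0, 2, 5, 6}): φ is true.
  2 (successors {0, 1, 4, 5, 6}): φ is true.
  3 (successors {1, 2, 3, 4, 6, 7}): φ is true.
  4 (successors {1, 5, 7}): φ is true.
  5 (successors {2, 3, 5}): φ is true.
  6 (successors {1}): φ is true.
  7 (successors {0, 1, 3, 4, 5, 7}): φ is true.
For instance, at 5:
  At 5: [][]s is false, so ~[][]s is true.
    At 5: [][]s requires []s at every successor {2, 3, 5}.
      []s fails at 2, so [][]s is false at 5.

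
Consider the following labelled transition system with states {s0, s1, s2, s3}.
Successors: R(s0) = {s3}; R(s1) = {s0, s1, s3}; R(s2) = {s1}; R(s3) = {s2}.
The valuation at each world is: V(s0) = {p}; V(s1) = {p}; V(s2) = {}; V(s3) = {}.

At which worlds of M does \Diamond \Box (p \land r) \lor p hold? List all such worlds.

Let φ = \Diamond \Box (p \land r) \lor p. Evaluate φ at each world:
  s0 (successors {s3}): φ is true.
  s1 (successors {s0, s1, s3}): φ is true.
  s2 (successors {s1}): φ is false.
  s3 (successors {s2}): φ is false.
For instance, at s0:
  At s0: \Diamond \Box (p \land r) is false, p is true, so \Diamond \Box (p \land r) \lor p is true.
    At s0: \Diamond \Box (p \land r) requires \Box (p \land r) at some successor in {s3}.
      At s3: \Box (p \land r) is false.
    So \Diamond \Box (p \land r) is false at s0.
Satisfying worlds: {s0, s1}

s0, s1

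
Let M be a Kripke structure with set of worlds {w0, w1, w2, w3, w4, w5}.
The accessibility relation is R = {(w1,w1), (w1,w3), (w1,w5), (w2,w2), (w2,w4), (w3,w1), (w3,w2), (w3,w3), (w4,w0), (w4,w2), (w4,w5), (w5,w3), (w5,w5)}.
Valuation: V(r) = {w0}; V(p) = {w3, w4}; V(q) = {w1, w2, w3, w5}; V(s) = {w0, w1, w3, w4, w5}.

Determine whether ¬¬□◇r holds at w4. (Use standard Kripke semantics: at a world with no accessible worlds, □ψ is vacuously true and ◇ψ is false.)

No

At w4: ¬□◇r is true, so ¬¬□◇r is false.
  At w4: □◇r is false, so ¬□◇r is true.
    At w4: □◇r requires ◇r at every successor {w0, w2, w5}.
      ◇r fails at w0, so □◇r is false at w4.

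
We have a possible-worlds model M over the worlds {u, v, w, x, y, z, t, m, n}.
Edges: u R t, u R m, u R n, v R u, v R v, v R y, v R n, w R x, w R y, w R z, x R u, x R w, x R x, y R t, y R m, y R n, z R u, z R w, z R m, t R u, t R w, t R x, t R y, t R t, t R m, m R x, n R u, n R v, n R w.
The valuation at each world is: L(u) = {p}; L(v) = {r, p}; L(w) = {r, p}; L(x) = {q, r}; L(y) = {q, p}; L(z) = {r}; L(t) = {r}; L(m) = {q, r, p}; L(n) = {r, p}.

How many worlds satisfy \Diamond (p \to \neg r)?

9

Let φ = \Diamond (p \to \neg r). Evaluate φ at each world:
  u (successors {t, m, n}): φ is true.
  v (successors {u, v, y, n}): φ is true.
  w (successors {x, y, z}): φ is true.
  x (successors {u, w, x}): φ is true.
  y (successors {t, m, n}): φ is true.
  z (successors {u, w, m}): φ is true.
  t (successors {u, w, x, y, t, m}): φ is true.
  m (successors {x}): φ is true.
  n (successors {u, v, w}): φ is true.
For instance, at n:
  At n: \Diamond (p \to \neg r) requires p \to \neg r at some successor in {u, v, w}.
    p \to \neg r holds at u, so \Diamond (p \to \neg r) is true at n.
Satisfying worlds: {u, v, w, x, y, z, t, m, n}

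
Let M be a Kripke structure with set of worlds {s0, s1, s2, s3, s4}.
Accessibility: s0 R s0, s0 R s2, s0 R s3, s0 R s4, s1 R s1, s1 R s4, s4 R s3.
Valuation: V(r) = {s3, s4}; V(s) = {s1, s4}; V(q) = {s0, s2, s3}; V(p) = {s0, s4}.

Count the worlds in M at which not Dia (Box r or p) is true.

Recall that Box ψ holds at a world iff ψ holds at every accessible world, and Dia ψ holds iff ψ holds at some accessible world.
Let φ = not Dia (Box r or p). Evaluate φ at each world:
  s0 (successors {s0, s2, s3, s4}): φ is false.
  s1 (successors {s1, s4}): φ is false.
  s2 (successors ∅): φ is true.
  s3 (successors ∅): φ is true.
  s4 (successors {s3}): φ is false.
For instance, at s1:
  At s1: Dia (Box r or p) is true, so not Dia (Box r or p) is false.
    At s1: Dia (Box r or p) requires Box r or p at some successor in {s1, s4}.
      Box r or p holds at s4, so Dia (Box r or p) is true at s1.
Satisfying worlds: {s2, s3}

2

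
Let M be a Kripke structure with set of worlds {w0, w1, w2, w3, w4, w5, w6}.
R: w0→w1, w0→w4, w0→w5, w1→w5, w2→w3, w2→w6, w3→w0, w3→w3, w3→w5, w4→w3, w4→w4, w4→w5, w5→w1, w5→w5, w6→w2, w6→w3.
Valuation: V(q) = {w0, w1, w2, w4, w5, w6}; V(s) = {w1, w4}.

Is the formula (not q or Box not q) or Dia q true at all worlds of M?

Let φ = (not q or Box not q) or Dia q. Evaluate φ at each world:
  w0 (successors {w1, w4, w5}): φ is true.
  w1 (successors {w5}): φ is true.
  w2 (successors {w3, w6}): φ is true.
  w3 (successors {w0, w3, w5}): φ is true.
  w4 (successors {w3, w4, w5}): φ is true.
  w5 (successors {w1, w5}): φ is true.
  w6 (successors {w2, w3}): φ is true.
For instance, at w0:
  At w0: not q or Box not q is false, Dia q is true, so (not q or Box not q) or Dia q is true.
    At w0: not q is false, Box not q is false, so not q or Box not q is false.
      At w0: Box not q requires not q at every successor {w1, w4, w5}.
        not q fails at w1, so Box not q is false at w0.
    At w0: Dia q requires q at some successor in {w1, w4, w5}.
      q holds at w1, so Dia q is true at w0.

Yes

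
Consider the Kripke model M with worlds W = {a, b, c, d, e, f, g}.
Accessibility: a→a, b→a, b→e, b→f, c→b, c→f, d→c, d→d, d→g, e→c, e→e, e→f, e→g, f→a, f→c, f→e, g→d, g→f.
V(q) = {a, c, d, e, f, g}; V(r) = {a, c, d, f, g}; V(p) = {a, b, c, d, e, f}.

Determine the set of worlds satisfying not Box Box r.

b, c, d, e, f, g

Let φ = not Box Box r. Evaluate φ at each world:
  a (successors {a}): φ is false.
  b (successors {a, e, f}): φ is true.
  c (successors {b, f}): φ is true.
  d (successors {c, d, g}): φ is true.
  e (successors {c, e, f, g}): φ is true.
  f (successors {a, c, e}): φ is true.
  g (successors {d, f}): φ is true.
For instance, at c:
  At c: Box Box r is false, so not Box Box r is true.
    At c: Box Box r requires Box r at every successor {b, f}.
      Box r fails at b, so Box Box r is false at c.
Satisfying worlds: {b, c, d, e, f, g}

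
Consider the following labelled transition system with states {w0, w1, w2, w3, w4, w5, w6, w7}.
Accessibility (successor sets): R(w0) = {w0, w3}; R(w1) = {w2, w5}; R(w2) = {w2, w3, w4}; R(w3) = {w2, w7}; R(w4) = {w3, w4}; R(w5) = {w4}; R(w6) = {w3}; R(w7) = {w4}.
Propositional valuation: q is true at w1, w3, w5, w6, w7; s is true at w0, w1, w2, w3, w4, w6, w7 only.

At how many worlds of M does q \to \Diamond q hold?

Let φ = q \to \Diamond q. Evaluate φ at each world:
  w0 (successors {w0, w3}): φ is true.
  w1 (successors {w2, w5}): φ is true.
  w2 (successors {w2, w3, w4}): φ is true.
  w3 (successors {w2, w7}): φ is true.
  w4 (successors {w3, w4}): φ is true.
  w5 (successors {w4}): φ is false.
  w6 (successors {w3}): φ is true.
  w7 (successors {w4}): φ is false.
For instance, at w5:
  At w5: q is true, \Diamond q is false, so q \to \Diamond q is false.
    At w5: \Diamond q requires q at some successor in {w4}.
      At w4: q is false.
    So \Diamond q is false at w5.
Satisfying worlds: {w0, w1, w2, w3, w4, w6}

6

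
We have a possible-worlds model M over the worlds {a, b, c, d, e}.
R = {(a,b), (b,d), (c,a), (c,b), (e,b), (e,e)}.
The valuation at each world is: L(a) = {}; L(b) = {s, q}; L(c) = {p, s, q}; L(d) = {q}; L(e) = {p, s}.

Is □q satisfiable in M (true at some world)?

Yes

Let φ = □q. Evaluate φ at each world:
  a (successors {b}): φ is true.
  b (successors {d}): φ is true.
  c (successors {a, b}): φ is false.
  d (successors ∅): φ is true.
  e (successors {b, e}): φ is false.
Detail at a (witness):
  At a: □q requires q at every successor {b}.
    At b: q is true.
  So □q is true at a.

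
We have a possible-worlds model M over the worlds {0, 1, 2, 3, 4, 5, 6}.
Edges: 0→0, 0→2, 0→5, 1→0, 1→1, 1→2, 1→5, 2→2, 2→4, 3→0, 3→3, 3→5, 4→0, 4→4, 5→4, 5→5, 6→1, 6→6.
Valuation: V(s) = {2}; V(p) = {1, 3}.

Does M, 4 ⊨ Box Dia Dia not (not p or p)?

No

At 4: Box Dia Dia not (not p or p) requires Dia Dia not (not p or p) at every successor {0, 4}.
  Dia Dia not (not p or p) fails at 0, so Box Dia Dia not (not p or p) is false at 4.
    At 0: Dia Dia not (not p or p) requires Dia not (not p or p) at some successor in {0, 2, 5}.
      At 0: Dia not (not p or p) is false.
      At 2: Dia not (not p or p) is false.
      At 5: Dia not (not p or p) is false.
    So Dia Dia not (not p or p) is false at 0.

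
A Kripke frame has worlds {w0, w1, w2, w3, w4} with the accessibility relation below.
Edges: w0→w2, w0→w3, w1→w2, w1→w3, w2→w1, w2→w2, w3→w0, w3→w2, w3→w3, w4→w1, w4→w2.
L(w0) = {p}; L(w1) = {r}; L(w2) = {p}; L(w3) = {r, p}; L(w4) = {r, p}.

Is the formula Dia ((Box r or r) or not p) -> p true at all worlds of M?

No

Let φ = Dia ((Box r or r) or not p) -> p. Evaluate φ at each world:
  w0 (successors {w2, w3}): φ is true.
  w1 (successors {w2, w3}): φ is false.
  w2 (successors {w1, w2}): φ is true.
  w3 (successors {w0, w2, w3}): φ is true.
  w4 (successors {w1, w2}): φ is true.
Detail at w1 (counterexample):
  At w1: Dia ((Box r or r) or not p) is true, p is false, so Dia ((Box r or r) or not p) -> p is false.
    At w1: Dia ((Box r or r) or not p) requires (Box r or r) or not p at some successor in {w2, w3}.
      (Box r or r) or not p holds at w3, so Dia ((Box r or r) or not p) is true at w1.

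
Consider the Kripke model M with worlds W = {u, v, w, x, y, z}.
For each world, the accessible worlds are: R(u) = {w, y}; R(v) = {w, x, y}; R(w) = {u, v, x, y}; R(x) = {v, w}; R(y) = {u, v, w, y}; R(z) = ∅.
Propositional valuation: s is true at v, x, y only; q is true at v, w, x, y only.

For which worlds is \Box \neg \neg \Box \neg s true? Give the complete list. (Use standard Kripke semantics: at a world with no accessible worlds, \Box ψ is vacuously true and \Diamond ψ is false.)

z

Let φ = \Box \neg \neg \Box \neg s. Evaluate φ at each world:
  u (successors {w, y}): φ is false.
  v (successors {w, x, y}): φ is false.
  w (successors {u, v, x, y}): φ is false.
  x (successors {v, w}): φ is false.
  y (successors {u, v, w, y}): φ is false.
  z (successors ∅): φ is true.
For instance, at y:
  At y: \Box \neg \neg \Box \neg s requires \neg \neg \Box \neg s at every successor {u, v, w, y}.
    \neg \neg \Box \neg s fails at u, so \Box \neg \neg \Box \neg s is false at y.
      At u: \neg \Box \neg s is true, so \neg \neg \Box \neg s is false.
Satisfying worlds: {z}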